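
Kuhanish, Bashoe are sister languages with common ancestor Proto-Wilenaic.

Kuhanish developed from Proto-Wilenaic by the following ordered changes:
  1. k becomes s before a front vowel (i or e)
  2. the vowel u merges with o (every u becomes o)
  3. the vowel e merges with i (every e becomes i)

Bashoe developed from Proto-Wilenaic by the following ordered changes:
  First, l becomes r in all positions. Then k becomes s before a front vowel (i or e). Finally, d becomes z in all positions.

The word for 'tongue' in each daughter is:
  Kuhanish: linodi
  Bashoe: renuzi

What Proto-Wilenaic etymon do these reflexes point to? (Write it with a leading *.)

*lenudi

Position 1: Kuhanish has l, Bashoe has r. Kuhanish preserves l here (none of its changes turn any other segment into l), so the proto-segment is *l.
Position 5: Kuhanish has d, Bashoe has z. Kuhanish preserves d here (none of its changes turn any other segment into d), so the proto-segment is *d.
Verify the candidate proto-form against each daughter:
Kuhanish: *lenudi
  lenudi (rule 1 does not apply)
  lenudi → lenodi   [vowel merger]
  lenodi → linodi   [vowel merger]
  giving Kuhanish linodi.
Bashoe: *lenudi > renudi > renuzi  (by unconditioned shift, unconditioned shift)
Only *lenudi yields all of Kuhanish linodi, Bashoe renuzi.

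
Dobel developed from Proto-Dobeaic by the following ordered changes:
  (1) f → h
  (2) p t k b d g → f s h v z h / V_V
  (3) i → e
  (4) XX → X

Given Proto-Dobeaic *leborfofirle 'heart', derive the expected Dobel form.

Dobel: *leborfofirle
  leborfofirle → leborhohirle   [unconditioned shift]
  leborhohirle → levorhohirle   [intervocalic lenition]
  levorhohirle → levorhoherle   [vowel merger]
  levorhoherle (rule 4 does not apply)
  giving Dobel levorhoherle.

levorhoherle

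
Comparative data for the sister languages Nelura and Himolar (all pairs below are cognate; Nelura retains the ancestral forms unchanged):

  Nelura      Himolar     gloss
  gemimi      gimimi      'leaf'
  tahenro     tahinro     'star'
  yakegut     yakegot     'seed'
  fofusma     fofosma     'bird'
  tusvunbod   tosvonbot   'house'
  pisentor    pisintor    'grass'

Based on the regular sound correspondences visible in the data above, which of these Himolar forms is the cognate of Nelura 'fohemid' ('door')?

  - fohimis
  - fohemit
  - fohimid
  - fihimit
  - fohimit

gemimi ~ gimimi — Nelura e corresponds to Himolar i after a consonant, before a nasal.
tusvunbod ~ tosvonbot — Nelura d corresponds to Himolar t word-finally.
Applying these to Nelura 'fohemid':
  fohemid → fohimid   (e→i after a consonant, before a nasal)
  fohimid → fohimit   (d→t word-finally)
So the Himolar cognate is 'fohimit'.

fohimit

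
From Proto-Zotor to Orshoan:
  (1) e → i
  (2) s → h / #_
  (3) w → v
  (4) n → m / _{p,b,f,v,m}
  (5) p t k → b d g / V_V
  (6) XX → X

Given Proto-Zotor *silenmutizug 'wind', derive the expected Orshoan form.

hilimudizug

Orshoan: start from *silenmutizug.
  rule 1 (vowel merger): silenmutizug → silinmutizug
  rule 2 (debuccalisation): silinmutizug → hilinmutizug
  rule 3: no change — hilinmutizug
  rule 4 (nasal place assimilation): hilinmutizug → hilimmutizug
  rule 5 (intervocalic voicing): hilimmutizug → hilimmudizug
  rule 6 (degemination): hilimmudizug → hilimudizug
  ⇒ Orshoan hilimudizug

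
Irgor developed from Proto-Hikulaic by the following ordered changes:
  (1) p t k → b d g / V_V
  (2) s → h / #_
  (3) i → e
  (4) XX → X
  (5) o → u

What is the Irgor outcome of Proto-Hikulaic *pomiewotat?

Irgor: *pomiewotat
  pomiewotat → pomiewodat   [intervocalic voicing]
  pomiewodat (rule 2 does not apply)
  pomiewodat → pomeewodat   [vowel merger]
  pomeewodat → pomewodat   [degemination]
  pomewodat → pumewudat   [vowel merger]
  giving Irgor pumewudat.

pumewudat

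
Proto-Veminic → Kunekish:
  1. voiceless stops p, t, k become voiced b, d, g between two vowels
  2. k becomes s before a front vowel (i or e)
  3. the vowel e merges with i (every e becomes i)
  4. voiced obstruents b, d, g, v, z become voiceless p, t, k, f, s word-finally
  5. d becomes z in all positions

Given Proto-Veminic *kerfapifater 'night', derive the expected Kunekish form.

sirfabifazir

Kunekish: *kerfapifater
  kerfapifater → kerfabifader   [intervocalic voicing]
  kerfabifader → serfabifader   [palatalisation]
  serfabifader → sirfabifadir   [vowel merger]
  sirfabifadir (rule 4 does not apply)
  sirfabifadir → sirfabifazir   [unconditioned shift]
  giving Kunekish sirfabifazir.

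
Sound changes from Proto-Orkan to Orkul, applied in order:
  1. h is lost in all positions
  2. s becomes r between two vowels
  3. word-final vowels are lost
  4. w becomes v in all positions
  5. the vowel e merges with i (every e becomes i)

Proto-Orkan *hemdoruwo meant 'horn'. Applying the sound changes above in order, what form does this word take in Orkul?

imdoruv

Orkul: start from *hemdoruwo.
  rule 1 (h-loss): hemdoruwo → emdoruwo
  rule 2: no change — emdoruwo
  rule 3 (apocope): emdoruwo → emdoruw
  rule 4 (unconditioned shift): emdoruw → emdoruv
  rule 5 (vowel merger): emdoruv → imdoruv
  ⇒ Orkul imdoruv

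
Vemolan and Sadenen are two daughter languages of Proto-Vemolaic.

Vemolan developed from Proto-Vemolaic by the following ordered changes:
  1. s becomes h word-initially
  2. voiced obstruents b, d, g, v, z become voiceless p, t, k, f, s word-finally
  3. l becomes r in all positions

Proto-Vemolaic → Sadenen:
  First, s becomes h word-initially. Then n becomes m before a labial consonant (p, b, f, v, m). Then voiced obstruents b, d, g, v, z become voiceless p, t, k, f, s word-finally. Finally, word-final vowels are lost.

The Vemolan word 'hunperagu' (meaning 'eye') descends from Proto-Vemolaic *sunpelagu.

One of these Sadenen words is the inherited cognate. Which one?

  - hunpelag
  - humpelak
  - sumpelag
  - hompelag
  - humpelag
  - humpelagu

humpelag

Sadenen: *sunpelagu
  sunpelagu → hunpelagu   [debuccalisation]
  hunpelagu → humpelagu   [nasal place assimilation]
  humpelagu (rule 3 does not apply)
  humpelagu → humpelag   [apocope]
  giving Sadenen humpelag.
The other candidates each miss or misapply at least one Sadenen change.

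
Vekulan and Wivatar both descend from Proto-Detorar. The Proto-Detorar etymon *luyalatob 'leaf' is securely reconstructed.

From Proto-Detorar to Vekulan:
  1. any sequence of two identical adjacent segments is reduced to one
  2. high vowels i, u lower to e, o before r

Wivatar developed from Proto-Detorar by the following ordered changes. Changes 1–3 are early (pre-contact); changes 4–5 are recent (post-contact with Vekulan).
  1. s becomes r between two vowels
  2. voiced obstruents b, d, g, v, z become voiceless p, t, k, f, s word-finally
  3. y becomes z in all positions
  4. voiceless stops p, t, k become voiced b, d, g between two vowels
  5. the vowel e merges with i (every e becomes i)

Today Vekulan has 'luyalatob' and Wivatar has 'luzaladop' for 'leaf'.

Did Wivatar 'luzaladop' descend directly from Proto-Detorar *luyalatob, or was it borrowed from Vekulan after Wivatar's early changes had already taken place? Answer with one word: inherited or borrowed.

If inherited, *luyalatob would pass through all of Wivatar's changes:
Wivatar: start from *luyalatob.
  rule 1: no change — luyalatob
  rule 2 (final devoicing): luyalatob → luyalatop
  rule 3 (unconditioned shift): luyalatop → luzalatop
  rule 4 (intervocalic voicing): luzalatop → luzaladop
  rule 5: no change — luzaladop
  ⇒ Wivatar luzaladop
If borrowed from Vekulan 'luyalatob' after the early changes, it would undergo only the recent ones:
  rule 4 (intervocalic voicing): luyalatob → luyaladob
  rule 5 (vowel merger): no change (luyaladob)
  ⇒ as a loan: luyaladob
Wivatar 'luzaladop' matches the inherited outcome exactly, so it is an inherited cognate, not a loan.

inherited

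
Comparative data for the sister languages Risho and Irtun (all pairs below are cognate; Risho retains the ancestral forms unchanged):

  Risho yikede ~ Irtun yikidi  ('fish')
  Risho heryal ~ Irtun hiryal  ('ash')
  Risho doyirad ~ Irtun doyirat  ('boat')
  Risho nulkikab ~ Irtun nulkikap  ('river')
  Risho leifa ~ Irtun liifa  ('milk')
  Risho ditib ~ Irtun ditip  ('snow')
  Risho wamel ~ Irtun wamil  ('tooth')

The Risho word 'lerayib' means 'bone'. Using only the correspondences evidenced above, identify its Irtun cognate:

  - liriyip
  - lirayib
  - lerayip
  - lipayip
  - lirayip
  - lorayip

heryal ~ hiryal — Risho e corresponds to Irtun i after a consonant, before r.
nulkikab ~ nulkikap, ditib ~ ditip — Risho b corresponds to Irtun p word-finally.
Applying these to Risho 'lerayib':
  lerayib → lirayib   (e→i after a consonant, before r)
  lirayib → lirayip   (b→p word-finally)
So the Irtun cognate is 'lirayip'.

lirayip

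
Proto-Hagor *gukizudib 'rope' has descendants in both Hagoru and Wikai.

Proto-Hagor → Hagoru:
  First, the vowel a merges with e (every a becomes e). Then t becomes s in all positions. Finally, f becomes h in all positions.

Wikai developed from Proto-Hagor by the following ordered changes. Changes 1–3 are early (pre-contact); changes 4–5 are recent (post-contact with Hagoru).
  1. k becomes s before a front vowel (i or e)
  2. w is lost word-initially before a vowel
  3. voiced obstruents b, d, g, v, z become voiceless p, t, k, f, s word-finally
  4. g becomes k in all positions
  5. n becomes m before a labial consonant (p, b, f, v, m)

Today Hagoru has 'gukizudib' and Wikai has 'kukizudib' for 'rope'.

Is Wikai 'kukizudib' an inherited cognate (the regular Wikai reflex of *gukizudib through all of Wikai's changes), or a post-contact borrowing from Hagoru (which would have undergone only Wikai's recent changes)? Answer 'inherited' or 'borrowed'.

borrowed

If inherited, *gukizudib would pass through all of Wikai's changes:
Wikai: *gukizudib > gusizudib > gusizudip > kusizudip  (by palatalisation, final devoicing, unconditioned shift)
If borrowed from Hagoru 'gukizudib' after the early changes, it would undergo only the recent ones:
  rule 4 (unconditioned shift): gukizudib → kukizudib
  rule 5 (nasal place assimilation): no change (kukizudib)
  ⇒ as a loan: kukizudib
Wikai 'kukizudib' matches the loan outcome 'kukizudib', not the inherited 'kusizudip' — it skipped the early Wikai changes, so it was borrowed from Hagoru.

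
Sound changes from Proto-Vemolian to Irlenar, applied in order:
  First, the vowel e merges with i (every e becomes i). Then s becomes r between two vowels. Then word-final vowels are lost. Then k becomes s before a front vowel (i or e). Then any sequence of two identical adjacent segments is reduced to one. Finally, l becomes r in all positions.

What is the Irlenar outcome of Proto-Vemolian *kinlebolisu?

sinriborir

Irlenar: start from *kinlebolisu.
  rule 1 (vowel merger): kinlebolisu → kinlibolisu
  rule 2 (rhotacism): kinlibolisu → kinliboliru
  rule 3 (apocope): kinliboliru → kinlibolir
  rule 4 (palatalisation): kinlibolir → sinlibolir
  rule 5: no change — sinlibolir
  rule 6 (unconditioned shift): sinlibolir → sinriborir
  ⇒ Irlenar sinriborir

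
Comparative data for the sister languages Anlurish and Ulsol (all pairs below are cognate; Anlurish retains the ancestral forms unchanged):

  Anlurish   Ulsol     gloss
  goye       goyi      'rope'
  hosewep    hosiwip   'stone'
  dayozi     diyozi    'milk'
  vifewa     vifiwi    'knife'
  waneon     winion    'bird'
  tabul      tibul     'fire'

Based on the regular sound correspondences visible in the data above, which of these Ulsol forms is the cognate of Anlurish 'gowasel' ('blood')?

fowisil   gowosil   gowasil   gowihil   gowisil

gowisil

dayozi ~ diyozi — Anlurish a corresponds to Ulsol i after a consonant, before a consonant other than r, m, n, p, b, f, v.
hosewep ~ hosiwip, vifewa ~ vifiwi — Anlurish e corresponds to Ulsol i after a consonant, before a consonant other than r, m, n, p, b, f, v.
Applying these to Anlurish 'gowasel':
  gowasel → gowisel   (a→i after a consonant, before a consonant other than r, m, n, p, b, f, v)
  gowisel → gowisil   (e→i after a consonant, before a consonant other than r, m, n, p, b, f, v)
So the Ulsol cognate is 'gowisil'.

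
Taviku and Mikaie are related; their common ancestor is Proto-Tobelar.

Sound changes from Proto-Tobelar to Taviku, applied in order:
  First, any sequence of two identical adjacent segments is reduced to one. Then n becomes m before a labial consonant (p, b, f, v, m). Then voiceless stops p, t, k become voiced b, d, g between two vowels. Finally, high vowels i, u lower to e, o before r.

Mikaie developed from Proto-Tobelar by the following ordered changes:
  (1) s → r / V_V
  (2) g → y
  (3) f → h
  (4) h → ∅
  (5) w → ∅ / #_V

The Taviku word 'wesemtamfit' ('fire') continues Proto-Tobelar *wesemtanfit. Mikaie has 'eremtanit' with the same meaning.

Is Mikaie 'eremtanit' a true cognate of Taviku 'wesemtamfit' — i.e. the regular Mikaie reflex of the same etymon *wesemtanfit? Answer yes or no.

yes

Derive the expected Mikaie reflex of *wesemtanfit:
Mikaie: *wesemtanfit > weremtanfit > weremtanhit > weremtanit > eremtanit  (by rhotacism, unconditioned shift, h-loss, glide loss)
Mikaie 'eremtanit' matches the regular reflex exactly, so the pair is cognate.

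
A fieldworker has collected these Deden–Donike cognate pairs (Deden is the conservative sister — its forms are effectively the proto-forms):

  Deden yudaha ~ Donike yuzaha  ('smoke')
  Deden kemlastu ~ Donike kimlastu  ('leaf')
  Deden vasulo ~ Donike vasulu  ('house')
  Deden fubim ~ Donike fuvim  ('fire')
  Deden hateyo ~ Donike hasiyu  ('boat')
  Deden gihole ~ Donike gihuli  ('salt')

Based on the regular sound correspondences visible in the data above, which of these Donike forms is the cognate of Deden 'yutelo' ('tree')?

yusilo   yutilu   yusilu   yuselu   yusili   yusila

hateyo ~ hasiyu — Deden t corresponds to Donike s between vowels (before a front vowel).
hateyo ~ hasiyu — Deden e corresponds to Donike i after a consonant, before a consonant other than r, m, n, p, b, f, v.
vasulo ~ vasulu, hateyo ~ hasiyu — Deden o corresponds to Donike u word-finally.
Applying these to Deden 'yutelo':
  yutelo → yuselo   (t→s between vowels (before a front vowel))
  yuselo → yusilo   (e→i after a consonant, before a consonant other than r, m, n, p, b, f, v)
  yusilo → yusilu   (o→u word-finally)
So the Donike cognate is 'yusilu'.

yusilu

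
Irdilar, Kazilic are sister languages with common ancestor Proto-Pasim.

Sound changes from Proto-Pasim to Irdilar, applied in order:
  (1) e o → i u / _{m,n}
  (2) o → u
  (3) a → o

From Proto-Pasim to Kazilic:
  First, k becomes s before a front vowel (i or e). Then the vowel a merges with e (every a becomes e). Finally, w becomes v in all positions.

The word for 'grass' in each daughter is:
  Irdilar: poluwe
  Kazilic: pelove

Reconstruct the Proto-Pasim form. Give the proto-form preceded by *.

Position 2: Irdilar has o, Kazilic has e. In Irdilar, o can only continue *a, so the proto-segment is *a.
Position 5: Irdilar has w, Kazilic has v. Irdilar preserves w here (none of its changes turn any other segment into w), so the proto-segment is *w.
This points to *palowe. Verify forward in each daughter:
Irdilar: *palowe > paluwe > poluwe  (by vowel merger, vowel merger)
Kazilic: *palowe
  palowe (rule 1 does not apply)
  palowe → pelowe   [vowel merger]
  pelowe → pelove   [unconditioned shift]
  giving Kazilic pelove.
*palowe is the unique common source.

*palowe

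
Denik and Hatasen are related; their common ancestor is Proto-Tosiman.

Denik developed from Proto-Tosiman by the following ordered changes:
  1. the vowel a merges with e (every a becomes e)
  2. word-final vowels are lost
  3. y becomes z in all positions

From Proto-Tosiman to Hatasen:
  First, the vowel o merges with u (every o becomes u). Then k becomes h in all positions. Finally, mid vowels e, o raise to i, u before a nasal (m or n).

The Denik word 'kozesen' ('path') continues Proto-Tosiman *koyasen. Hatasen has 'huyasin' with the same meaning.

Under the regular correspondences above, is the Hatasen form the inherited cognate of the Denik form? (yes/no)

yes

Derive the expected Hatasen reflex of *koyasen:
Hatasen: start from *koyasen.
  rule 1 (vowel merger): koyasen → kuyasen
  rule 2 (unconditioned shift): kuyasen → huyasen
  rule 3 (pre-nasal raising): huyasen → huyasin
  ⇒ Hatasen huyasin
Hatasen 'huyasin' matches the regular reflex exactly, so the pair is cognate.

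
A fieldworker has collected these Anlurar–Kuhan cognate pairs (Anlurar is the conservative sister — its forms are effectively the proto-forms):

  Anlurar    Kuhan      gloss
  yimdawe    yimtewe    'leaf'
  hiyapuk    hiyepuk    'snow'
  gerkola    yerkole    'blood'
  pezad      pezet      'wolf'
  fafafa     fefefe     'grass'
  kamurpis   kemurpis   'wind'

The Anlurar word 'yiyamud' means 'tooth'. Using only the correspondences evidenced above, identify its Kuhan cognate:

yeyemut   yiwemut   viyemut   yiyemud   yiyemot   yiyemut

yiyemut

kamurpis ~ kemurpis — Anlurar a corresponds to Kuhan e after a consonant, before a nasal.
pezad ~ pezet — Anlurar d corresponds to Kuhan t word-finally.
Applying these to Anlurar 'yiyamud':
  yiyamud → yiyemud   (a→e after a consonant, before a nasal)
  yiyemud → yiyemut   (d→t word-finally)
So the Kuhan cognate is 'yiyemut'.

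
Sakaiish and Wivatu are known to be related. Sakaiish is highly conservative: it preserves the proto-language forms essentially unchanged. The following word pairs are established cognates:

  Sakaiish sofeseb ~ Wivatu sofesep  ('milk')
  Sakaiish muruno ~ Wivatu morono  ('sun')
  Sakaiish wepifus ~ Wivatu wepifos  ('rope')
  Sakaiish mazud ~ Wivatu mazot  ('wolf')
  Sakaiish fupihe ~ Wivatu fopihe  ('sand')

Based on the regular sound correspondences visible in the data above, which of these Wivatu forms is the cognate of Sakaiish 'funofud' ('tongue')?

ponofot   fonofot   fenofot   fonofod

fonofot

muruno ~ morono — Sakaiish u corresponds to Wivatu o after a consonant, before a nasal.
wepifus ~ wepifos, mazud ~ mazot — Sakaiish u corresponds to Wivatu o after a consonant, before a consonant other than r, m, n, p, b, f, v.
mazud ~ mazot — Sakaiish d corresponds to Wivatu t word-finally.
Applying these to Sakaiish 'funofud':
  funofud → fonofud   (u→o after a consonant, before a nasal)
  fonofud → fonofod   (u→o after a consonant, before a consonant other than r, m, n, p, b, f, v)
  fonofod → fonofot   (d→t word-finally)
So the Wivatu cognate is 'fonofot'.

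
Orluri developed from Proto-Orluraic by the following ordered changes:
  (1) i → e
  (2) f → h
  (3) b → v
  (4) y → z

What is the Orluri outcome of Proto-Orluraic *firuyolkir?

Orluri: *firuyolkir > feruyolker > heruyolker > heruzolker  (by vowel merger, unconditioned shift, unconditioned shift)

heruzolker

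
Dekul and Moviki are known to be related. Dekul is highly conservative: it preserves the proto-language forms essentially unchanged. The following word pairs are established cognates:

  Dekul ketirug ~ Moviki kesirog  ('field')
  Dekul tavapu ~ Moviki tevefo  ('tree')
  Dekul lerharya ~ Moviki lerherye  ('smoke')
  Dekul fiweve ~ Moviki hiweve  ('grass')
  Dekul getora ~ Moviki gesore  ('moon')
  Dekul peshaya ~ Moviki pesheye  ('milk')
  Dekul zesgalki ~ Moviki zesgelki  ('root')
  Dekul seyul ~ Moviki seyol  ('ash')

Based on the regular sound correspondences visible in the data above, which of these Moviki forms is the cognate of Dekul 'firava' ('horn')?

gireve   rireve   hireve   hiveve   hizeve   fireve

hireve

fiweve ~ hiweve — Dekul f corresponds to Moviki h word-initially before a front vowel.
tavapu ~ tevefo — Dekul a corresponds to Moviki e after a consonant, before a labial obstruent.
lerharya ~ lerherye, getora ~ gesore — Dekul a corresponds to Moviki e word-finally.
Applying these to Dekul 'firava':
  firava → hirava   (f→h word-initially before a front vowel)
  hirava → hireva   (a→e after a consonant, before a labial obstruent)
  hireva → hireve   (a→e word-finally)
So the Moviki cognate is 'hireve'.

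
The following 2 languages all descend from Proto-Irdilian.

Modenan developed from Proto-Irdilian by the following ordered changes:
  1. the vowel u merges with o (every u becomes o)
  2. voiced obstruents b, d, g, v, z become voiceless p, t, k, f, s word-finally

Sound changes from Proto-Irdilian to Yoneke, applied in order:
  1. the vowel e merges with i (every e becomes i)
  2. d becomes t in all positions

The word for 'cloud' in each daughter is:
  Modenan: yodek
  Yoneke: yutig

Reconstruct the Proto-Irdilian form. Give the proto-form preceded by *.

Position 5: Modenan has k, Yoneke has g. Yoneke preserves g here (none of its changes turn any other segment into g), so the proto-segment is *g.
Position 3: Modenan has d, Yoneke has t. Modenan preserves d here (none of its changes turn any other segment into d), so the proto-segment is *d.
This points to *yudeg. Verify forward in each daughter:
Modenan: *yudeg > yodeg > yodek  (by vowel merger, final devoicing)
Yoneke: start from *yudeg.
  rule 1 (vowel merger): yudeg → yudig
  rule 2 (unconditioned shift): yudig → yutig
  ⇒ Yoneke yutig
No other proto-form is consistent with every reflex, so the reconstruction is *yudeg.

*yudeg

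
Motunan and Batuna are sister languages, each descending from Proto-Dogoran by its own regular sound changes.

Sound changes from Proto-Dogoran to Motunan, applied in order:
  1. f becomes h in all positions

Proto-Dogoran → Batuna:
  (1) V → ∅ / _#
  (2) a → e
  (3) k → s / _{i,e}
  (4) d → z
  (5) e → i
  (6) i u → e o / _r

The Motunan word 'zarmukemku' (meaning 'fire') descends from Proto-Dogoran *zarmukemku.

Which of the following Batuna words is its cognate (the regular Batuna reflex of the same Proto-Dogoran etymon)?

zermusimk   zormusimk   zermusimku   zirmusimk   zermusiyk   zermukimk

zermusimk

Batuna: *zarmukemku
  zarmukemku → zarmukemk   [apocope]
  zarmukemk → zermukemk   [vowel merger]
  zermukemk → zermusemk   [palatalisation]
  zermusemk (rule 4 does not apply)
  zermusemk → zirmusimk   [vowel merger]
  zirmusimk → zermusimk   [pre-rhotic lowering]
  giving Batuna zermusimk.
Among the options, 'zermusimk' alone shows every Batuna change applied in order.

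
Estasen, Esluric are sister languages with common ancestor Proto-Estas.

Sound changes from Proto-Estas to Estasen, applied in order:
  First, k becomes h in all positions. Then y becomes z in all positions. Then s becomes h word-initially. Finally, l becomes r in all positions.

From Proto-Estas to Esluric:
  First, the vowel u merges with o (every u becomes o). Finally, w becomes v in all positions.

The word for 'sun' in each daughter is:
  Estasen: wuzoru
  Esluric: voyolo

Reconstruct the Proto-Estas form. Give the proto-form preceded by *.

*wuyolu

Position 2: Estasen has u, Esluric has o. Estasen preserves u here (none of its changes turn any other segment into u), so the proto-segment is *u.
Position 6: Estasen has u, Esluric has o. Estasen preserves u here (none of its changes turn any other segment into u), so the proto-segment is *u.
This points to *wuyolu. Verify forward in each daughter:
Estasen: *wuyolu
  wuyolu (rule 1 does not apply)
  wuyolu → wuzolu   [unconditioned shift]
  wuzolu (rule 3 does not apply)
  wuzolu → wuzoru   [unconditioned shift]
  giving Estasen wuzoru.
Esluric: *wuyolu
  wuyolu → woyolo   [vowel merger]
  woyolo → voyolo   [unconditioned shift]
  giving Esluric voyolo.
Only *wuyolu yields all of Estasen wuzoru, Esluric voyolo.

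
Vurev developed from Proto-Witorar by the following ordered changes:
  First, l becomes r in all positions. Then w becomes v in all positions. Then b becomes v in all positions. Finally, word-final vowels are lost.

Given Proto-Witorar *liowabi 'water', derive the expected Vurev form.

riovav

Vurev: *liowabi > riowabi > riovabi > riovavi > riovav  (by unconditioned shift, unconditioned shift, unconditioned shift, apocope)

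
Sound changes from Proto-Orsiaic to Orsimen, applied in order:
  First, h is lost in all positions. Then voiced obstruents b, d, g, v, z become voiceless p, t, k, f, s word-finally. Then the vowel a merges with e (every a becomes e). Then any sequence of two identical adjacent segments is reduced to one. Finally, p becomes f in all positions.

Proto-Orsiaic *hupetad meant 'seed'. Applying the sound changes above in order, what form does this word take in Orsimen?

ufetet

Orsimen: *hupetad
  hupetad → upetad   [h-loss]
  upetad → upetat   [final devoicing]
  upetat → upetet   [vowel merger]
  upetet (rule 4 does not apply)
  upetet → ufetet   [unconditioned shift]
  giving Orsimen ufetet.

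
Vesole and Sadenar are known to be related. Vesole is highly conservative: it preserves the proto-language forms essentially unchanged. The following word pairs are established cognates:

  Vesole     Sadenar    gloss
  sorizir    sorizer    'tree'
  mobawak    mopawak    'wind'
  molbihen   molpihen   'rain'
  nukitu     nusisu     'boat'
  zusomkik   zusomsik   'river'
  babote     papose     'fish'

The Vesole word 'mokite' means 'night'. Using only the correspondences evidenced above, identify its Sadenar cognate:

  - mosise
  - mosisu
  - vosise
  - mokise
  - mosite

nukitu ~ nusisu — Vesole k corresponds to Sadenar s between vowels (before a front vowel).
babote ~ papose — Vesole t corresponds to Sadenar s between vowels (before a front vowel).
Applying these to Vesole 'mokite':
  mokite → mosite   (k→s between vowels (before a front vowel))
  mosite → mosise   (t→s between vowels (before a front vowel))
So the Sadenar cognate is 'mosise'.

mosise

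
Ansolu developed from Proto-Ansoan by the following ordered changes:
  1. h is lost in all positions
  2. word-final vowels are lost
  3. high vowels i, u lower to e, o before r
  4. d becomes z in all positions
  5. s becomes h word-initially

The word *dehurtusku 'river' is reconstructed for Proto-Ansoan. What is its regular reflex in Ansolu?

Ansolu: *dehurtusku > deurtusku > deurtusk > deortusk > zeortusk  (by h-loss, apocope, pre-rhotic lowering, unconditioned shift)

zeortusk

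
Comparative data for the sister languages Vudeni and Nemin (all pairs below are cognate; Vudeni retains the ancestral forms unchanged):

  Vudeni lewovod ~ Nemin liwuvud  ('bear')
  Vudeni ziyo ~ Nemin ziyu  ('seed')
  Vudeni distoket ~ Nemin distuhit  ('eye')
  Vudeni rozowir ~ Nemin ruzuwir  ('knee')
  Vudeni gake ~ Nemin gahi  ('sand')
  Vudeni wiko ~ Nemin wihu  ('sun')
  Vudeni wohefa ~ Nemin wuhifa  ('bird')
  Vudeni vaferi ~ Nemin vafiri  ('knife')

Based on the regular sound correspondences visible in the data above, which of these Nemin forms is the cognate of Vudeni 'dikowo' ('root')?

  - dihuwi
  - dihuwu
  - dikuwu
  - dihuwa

dihuwu

wiko ~ wihu — Vudeni k corresponds to Nemin h between vowels (before a back vowel).
lewovod ~ liwuvud, distoket ~ distuhit — Vudeni o corresponds to Nemin u after a consonant, before a consonant other than r, m, n, p, b, f, v.
ziyo ~ ziyu, wiko ~ wihu — Vudeni o corresponds to Nemin u word-finally.
Applying these to Vudeni 'dikowo':
  dikowo → dihowo   (k→h between vowels (before a back vowel))
  dihowo → dihuwo   (o→u after a consonant, before a consonant other than r, m, n, p, b, f, v)
  dihuwo → dihuwu   (o→u word-finally)
So the Nemin cognate is 'dihuwu'.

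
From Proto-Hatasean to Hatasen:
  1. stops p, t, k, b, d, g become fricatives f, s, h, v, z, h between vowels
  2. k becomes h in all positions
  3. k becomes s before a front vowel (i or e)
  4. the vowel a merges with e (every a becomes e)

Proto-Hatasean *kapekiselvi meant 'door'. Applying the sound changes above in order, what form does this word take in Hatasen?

hefehiselvi

Hatasen: start from *kapekiselvi.
  rule 1 (intervocalic lenition): kapekiselvi → kafehiselvi
  rule 2 (unconditioned shift): kafehiselvi → hafehiselvi
  rule 3: no change — hafehiselvi
  rule 4 (vowel merger): hafehiselvi → hefehiselvi
  ⇒ Hatasen hefehiselvi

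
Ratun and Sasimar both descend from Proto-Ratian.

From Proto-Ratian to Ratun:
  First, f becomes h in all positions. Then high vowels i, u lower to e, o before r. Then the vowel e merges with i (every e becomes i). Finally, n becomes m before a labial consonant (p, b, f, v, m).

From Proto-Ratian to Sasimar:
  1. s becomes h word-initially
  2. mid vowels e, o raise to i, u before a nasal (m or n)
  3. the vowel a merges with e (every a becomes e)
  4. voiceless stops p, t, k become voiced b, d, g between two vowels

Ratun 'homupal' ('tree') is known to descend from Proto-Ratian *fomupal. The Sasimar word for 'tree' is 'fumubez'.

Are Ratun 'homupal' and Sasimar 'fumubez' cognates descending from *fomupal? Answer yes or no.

no

Derive the expected Sasimar reflex of *fomupal:
Sasimar: start from *fomupal.
  rule 1: no change — fomupal
  rule 2 (pre-nasal raising): fomupal → fumupal
  rule 3 (vowel merger): fumupal → fumupel
  rule 4 (intervocalic voicing): fumupel → fumubel
  ⇒ Sasimar fumubel
The regular Sasimar reflex would be 'fumubel', but the attested form is 'fumubez'. The correspondence is irregular, so they are not cognates (the Sasimar form has a different source).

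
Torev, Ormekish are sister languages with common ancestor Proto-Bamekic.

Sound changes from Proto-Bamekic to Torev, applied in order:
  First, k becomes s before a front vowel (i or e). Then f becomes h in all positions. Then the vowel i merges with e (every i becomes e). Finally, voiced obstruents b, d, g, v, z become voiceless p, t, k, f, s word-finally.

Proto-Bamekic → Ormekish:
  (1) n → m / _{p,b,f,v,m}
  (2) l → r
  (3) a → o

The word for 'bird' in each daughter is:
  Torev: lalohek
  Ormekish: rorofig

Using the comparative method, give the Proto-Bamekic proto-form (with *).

Position 7: Torev has k, Ormekish has g. Ormekish preserves g here (none of its changes turn any other segment into g), so the proto-segment is *g.
Position 1: Torev has l, Ormekish has r. Torev preserves l here (none of its changes turn any other segment into l), so the proto-segment is *l.
Position 3: Torev has l, Ormekish has r. Torev preserves l here (none of its changes turn any other segment into l), so the proto-segment is *l.
Verify the candidate proto-form against each daughter:
Torev: start from *lalofig.
  rule 1: no change — lalofig
  rule 2 (unconditioned shift): lalofig → lalohig
  rule 3 (vowel merger): lalohig → laloheg
  rule 4 (final devoicing): laloheg → lalohek
  ⇒ Torev lalohek
Ormekish: *lalofig
  lalofig (rule 1 does not apply)
  lalofig → rarofig   [unconditioned shift]
  rarofig → rorofig   [vowel merger]
  giving Ormekish rorofig.
Only *lalofig yields all of Torev lalohek, Ormekish rorofig.

*lalofig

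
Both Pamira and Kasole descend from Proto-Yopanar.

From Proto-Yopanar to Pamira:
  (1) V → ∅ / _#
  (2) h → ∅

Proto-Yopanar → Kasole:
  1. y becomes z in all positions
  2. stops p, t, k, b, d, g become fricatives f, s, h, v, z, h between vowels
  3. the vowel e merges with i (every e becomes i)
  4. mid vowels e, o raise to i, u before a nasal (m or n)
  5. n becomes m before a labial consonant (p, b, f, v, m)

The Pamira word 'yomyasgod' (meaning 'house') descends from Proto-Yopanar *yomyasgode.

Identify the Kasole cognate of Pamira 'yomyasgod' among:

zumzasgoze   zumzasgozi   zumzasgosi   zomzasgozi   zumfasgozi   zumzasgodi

Kasole: *yomyasgode > zomzasgode > zomzasgoze > zomzasgozi > zumzasgozi  (by unconditioned shift, intervocalic lenition, vowel merger, pre-nasal raising)
The other candidates each miss or misapply at least one Kasole change.

zumzasgozi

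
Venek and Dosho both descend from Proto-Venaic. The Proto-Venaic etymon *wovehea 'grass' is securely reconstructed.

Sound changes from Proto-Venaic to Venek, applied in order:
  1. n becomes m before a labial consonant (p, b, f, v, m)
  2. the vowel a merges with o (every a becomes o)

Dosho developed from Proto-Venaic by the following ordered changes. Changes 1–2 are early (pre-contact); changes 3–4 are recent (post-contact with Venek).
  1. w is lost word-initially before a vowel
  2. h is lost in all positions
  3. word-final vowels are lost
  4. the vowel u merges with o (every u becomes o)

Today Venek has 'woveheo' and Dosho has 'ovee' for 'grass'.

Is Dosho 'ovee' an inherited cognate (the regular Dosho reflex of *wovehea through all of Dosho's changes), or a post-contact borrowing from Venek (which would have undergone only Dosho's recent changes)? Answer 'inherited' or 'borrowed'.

inherited

If inherited, *wovehea would pass through all of Dosho's changes:
Dosho: *wovehea > ovehea > oveea > ovee  (by glide loss, h-loss, apocope)
If borrowed from Venek 'woveheo' after the early changes, it would undergo only the recent ones:
  rule 3 (apocope): woveheo → wovehe
  rule 4 (vowel merger): no change (wovehe)
  ⇒ as a loan: wovehe
Dosho 'ovee' matches the inherited outcome exactly, so it is an inherited cognate, not a loan.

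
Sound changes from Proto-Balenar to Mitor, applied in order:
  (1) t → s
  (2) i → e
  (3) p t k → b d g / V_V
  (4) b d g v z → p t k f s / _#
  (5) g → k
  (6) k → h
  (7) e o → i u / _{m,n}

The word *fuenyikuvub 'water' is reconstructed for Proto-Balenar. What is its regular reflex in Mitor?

fuinyehuvup

Mitor: *fuenyikuvub
  fuenyikuvub (rule 1 does not apply)
  fuenyikuvub → fuenyekuvub   [vowel merger]
  fuenyekuvub → fuenyeguvub   [intervocalic voicing]
  fuenyeguvub → fuenyeguvup   [final devoicing]
  fuenyeguvup → fuenyekuvup   [unconditioned shift]
  fuenyekuvup → fuenyehuvup   [unconditioned shift]
  fuenyehuvup → fuinyehuvup   [pre-nasal raising]
  giving Mitor fuinyehuvup.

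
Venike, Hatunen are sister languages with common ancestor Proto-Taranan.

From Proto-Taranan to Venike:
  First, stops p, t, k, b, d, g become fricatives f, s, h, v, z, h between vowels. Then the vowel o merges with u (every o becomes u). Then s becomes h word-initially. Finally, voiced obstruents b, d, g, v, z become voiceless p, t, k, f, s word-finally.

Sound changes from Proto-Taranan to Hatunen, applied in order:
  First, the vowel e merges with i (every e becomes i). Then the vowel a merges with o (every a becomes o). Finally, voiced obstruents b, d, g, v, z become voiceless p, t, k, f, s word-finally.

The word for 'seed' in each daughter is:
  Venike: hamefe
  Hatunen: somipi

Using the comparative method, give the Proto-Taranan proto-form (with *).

Position 2: Venike has a, Hatunen has o. Venike preserves a here (none of its changes turn any other segment into a), so the proto-segment is *a.
Position 1: Venike has h, Hatunen has s. Taking the neighbouring segments as reconstructed: Venike h could go back to *s or *h; Hatunen s can only go back to *s — the one source consistent with every daughter is *s.
Position 4: Venike has e, Hatunen has i. Venike preserves e here (none of its changes turn any other segment into e), so the proto-segment is *e.
This points to *samepe. Verify forward in each daughter:
Venike: start from *samepe.
  rule 1 (intervocalic lenition): samepe → samefe
  rule 2: no change — samefe
  rule 3 (debuccalisation): samefe → hamefe
  rule 4: no change — hamefe
  ⇒ Venike hamefe
Hatunen: *samepe > samipi > somipi  (by vowel merger, vowel merger)
No other proto-form is consistent with every reflex, so the reconstruction is *samepe.

*samepe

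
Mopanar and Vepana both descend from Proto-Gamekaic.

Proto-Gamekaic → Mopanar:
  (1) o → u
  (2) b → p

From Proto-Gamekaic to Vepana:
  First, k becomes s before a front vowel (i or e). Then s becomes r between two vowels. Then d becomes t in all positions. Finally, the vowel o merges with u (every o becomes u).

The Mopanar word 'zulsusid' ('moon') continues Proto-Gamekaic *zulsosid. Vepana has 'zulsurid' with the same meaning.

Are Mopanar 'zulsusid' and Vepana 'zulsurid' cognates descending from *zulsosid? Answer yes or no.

Derive the expected Vepana reflex of *zulsosid:
Vepana: start from *zulsosid.
  rule 1: no change — zulsosid
  rule 2 (rhotacism): zulsosid → zulsorid
  rule 3 (unconditioned shift): zulsorid → zulsorit
  rule 4 (vowel merger): zulsorit → zulsurit
  ⇒ Vepana zulsurit
The regular Vepana reflex would be 'zulsurit', but the attested form is 'zulsurid'. The correspondence is irregular, so they are not cognates (the Vepana form has a different source).

no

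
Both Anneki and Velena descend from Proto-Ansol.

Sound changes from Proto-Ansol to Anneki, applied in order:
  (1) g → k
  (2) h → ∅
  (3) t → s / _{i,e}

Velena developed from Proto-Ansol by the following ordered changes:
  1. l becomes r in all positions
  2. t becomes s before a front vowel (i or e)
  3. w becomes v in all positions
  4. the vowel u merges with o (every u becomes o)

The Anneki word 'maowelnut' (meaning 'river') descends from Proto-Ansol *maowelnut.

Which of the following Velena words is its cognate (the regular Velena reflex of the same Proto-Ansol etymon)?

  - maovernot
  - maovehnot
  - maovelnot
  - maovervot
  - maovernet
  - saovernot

Velena: *maowelnut > maowernut > maovernut > maovernot  (by unconditioned shift, unconditioned shift, vowel merger)
Only 'maovernot' matches the regular Velena development of *maowelnut.

maovernot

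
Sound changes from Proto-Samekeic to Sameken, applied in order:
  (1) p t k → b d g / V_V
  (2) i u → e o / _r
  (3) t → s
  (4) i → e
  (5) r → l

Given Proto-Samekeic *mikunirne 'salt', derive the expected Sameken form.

megunelne

Sameken: start from *mikunirne.
  rule 1 (intervocalic voicing): mikunirne → migunirne
  rule 2 (pre-rhotic lowering): migunirne → migunerne
  rule 3: no change — migunerne
  rule 4 (vowel merger): migunerne → megunerne
  rule 5 (unconditioned shift): megunerne → megunelne
  ⇒ Sameken megunelne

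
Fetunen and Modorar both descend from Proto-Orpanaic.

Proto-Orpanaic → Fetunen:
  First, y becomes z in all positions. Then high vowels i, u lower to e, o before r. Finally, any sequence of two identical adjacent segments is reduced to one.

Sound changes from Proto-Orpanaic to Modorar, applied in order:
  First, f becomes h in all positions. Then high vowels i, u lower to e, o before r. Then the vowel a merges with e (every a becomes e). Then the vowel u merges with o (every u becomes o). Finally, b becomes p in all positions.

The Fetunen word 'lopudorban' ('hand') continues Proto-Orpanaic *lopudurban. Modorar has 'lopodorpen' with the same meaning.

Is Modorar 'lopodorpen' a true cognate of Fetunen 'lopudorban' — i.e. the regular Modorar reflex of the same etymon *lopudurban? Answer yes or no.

yes

Derive the expected Modorar reflex of *lopudurban:
Modorar: start from *lopudurban.
  rule 1: no change — lopudurban
  rule 2 (pre-rhotic lowering): lopudurban → lopudorban
  rule 3 (vowel merger): lopudorban → lopudorben
  rule 4 (vowel merger): lopudorben → lopodorben
  rule 5 (unconditioned shift): lopodorben → lopodorpen
  ⇒ Modorar lopodorpen
Modorar 'lopodorpen' matches the regular reflex exactly, so the pair is cognate.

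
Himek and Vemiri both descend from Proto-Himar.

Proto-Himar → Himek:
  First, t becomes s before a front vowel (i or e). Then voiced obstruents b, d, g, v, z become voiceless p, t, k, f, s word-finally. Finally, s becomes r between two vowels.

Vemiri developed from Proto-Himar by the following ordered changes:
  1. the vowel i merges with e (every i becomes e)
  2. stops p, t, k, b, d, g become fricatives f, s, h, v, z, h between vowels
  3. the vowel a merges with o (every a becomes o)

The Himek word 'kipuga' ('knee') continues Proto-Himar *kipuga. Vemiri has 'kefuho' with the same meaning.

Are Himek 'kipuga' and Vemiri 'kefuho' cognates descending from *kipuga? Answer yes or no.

Derive the expected Vemiri reflex of *kipuga:
Vemiri: start from *kipuga.
  rule 1 (vowel merger): kipuga → kepuga
  rule 2 (intervocalic lenition): kepuga → kefuha
  rule 3 (vowel merger): kefuha → kefuho
  ⇒ Vemiri kefuho
Vemiri 'kefuho' matches the regular reflex exactly, so the pair is cognate.

yes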